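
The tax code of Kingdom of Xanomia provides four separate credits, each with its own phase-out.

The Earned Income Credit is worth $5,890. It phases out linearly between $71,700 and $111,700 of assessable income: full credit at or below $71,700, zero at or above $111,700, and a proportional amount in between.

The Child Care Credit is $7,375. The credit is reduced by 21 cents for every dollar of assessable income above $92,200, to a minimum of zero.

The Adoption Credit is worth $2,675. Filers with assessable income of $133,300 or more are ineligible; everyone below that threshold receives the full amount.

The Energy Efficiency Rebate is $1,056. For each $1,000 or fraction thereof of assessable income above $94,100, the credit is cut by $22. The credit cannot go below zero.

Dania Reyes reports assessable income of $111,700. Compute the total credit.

$6,615

Earned Income Credit: $111,700 is at or above $111,700, so the credit is $0.
Child Care Credit: 21% of the $19,500 excess over $92,200 is $4,095; credit = $7,375 − $4,095 = $3,280.
Adoption Credit: $111,700 is below the $133,300 cutoff, so the full $2,675 applies.
Energy Efficiency Rebate: income exceeds $94,100 by $17,600, which is 18 full-or-partial $1,000 increments; reduction = 18 × $22 = $396, leaving $660.
Total: $0 + $3,280 + $2,675 + $660 = $6,615.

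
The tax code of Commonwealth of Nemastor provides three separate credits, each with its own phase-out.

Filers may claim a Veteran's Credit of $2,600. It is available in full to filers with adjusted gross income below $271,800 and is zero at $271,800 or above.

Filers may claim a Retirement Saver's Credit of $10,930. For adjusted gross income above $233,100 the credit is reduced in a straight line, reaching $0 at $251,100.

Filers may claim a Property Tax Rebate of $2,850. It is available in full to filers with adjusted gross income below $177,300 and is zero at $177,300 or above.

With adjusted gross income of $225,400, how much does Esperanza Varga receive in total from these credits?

Veteran's Credit: $225,400 is below the $271,800 cutoff, so the full $2,600 applies.
Retirement Saver's Credit: $225,400 is at or below the $233,100 threshold, so the full $10,930 applies.
Property Tax Rebate: $225,400 meets or exceeds the $177,300 cutoff, so the credit is $0.
Total: $2,600 + $10,930 + $0 = $13,530.

$13,530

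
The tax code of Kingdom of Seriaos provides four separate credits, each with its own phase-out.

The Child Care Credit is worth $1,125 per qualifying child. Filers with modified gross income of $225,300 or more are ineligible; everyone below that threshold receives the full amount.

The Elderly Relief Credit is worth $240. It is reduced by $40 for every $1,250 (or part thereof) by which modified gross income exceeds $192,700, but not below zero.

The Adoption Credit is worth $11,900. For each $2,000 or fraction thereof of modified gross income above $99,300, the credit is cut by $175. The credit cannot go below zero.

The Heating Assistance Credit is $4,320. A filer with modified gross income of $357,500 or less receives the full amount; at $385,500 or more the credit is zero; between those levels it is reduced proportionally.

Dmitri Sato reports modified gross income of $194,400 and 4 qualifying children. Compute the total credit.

Child Care Credit: base = 4 × $1,125 = $4,500. $194,400 is below the $225,300 cutoff, so the full $4,500 applies.
Elderly Relief Credit: income exceeds $192,700 by $1,700, which is 2 full-or-partial $1,250 increments; reduction = 2 × $40 = $80, leaving $160.
Adoption Credit: income exceeds $99,300 by $95,100, which is 48 full-or-partial $2,000 increments; reduction = 48 × $175 = $8,400, leaving $3,500.
Heating Assistance Credit: $194,400 is at or below the $357,500 threshold, so the full $4,320 applies.
Total: $4,500 + $160 + $3,500 + $4,320 = $12,480.

$12,480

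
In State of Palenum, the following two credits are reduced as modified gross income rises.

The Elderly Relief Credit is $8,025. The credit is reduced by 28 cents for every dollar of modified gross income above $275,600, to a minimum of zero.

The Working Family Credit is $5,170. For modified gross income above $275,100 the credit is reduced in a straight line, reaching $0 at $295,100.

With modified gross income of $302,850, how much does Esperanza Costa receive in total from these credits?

$395

Elderly Relief Credit: 28% of the $27,250 excess over $275,600 is $7,630; credit = $8,025 − $7,630 = $395.
Working Family Credit: $302,850 is at or above $295,100, so the credit is $0.
Total: $395 + $0 = $395.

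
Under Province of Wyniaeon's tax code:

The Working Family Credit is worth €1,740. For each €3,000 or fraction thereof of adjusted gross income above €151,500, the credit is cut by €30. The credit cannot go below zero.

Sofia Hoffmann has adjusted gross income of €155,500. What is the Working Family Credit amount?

€1,680

Working Family Credit: income exceeds €151,500 by €4,000, which is 2 full-or-partial €3,000 increments; reduction = 2 × €30 = €60, leaving €1,680.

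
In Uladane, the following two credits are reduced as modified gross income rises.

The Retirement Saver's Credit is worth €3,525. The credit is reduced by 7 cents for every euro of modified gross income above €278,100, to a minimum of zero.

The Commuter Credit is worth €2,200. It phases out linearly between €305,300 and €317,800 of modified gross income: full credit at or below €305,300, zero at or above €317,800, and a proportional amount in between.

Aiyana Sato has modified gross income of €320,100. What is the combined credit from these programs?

€585

Retirement Saver's Credit: 7% of the €42,000 excess over €278,100 is €2,940; credit = €3,525 − €2,940 = €585.
Commuter Credit: €320,100 is at or above €317,800, so the credit is €0.
Total: €585 + €0 = €585.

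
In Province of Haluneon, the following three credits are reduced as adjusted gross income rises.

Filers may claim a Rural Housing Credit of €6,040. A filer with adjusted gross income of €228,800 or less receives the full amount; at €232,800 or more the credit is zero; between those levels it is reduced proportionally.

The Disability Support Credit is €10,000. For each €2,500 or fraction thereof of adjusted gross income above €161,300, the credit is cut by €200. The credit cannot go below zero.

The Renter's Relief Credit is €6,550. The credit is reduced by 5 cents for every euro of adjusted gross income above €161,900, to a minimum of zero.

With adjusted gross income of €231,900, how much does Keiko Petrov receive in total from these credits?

Rural Housing Credit: €231,900 is €3,100 into a €4,000 phase-out range, leaving 900/4,000 of the credit: €6,040 × 900/4,000 = €1,359.
Disability Support Credit: income exceeds €161,300 by €70,600, which is 29 full-or-partial €2,500 increments; reduction = 29 × €200 = €5,800, leaving €4,200.
Renter's Relief Credit: 5% of the €70,000 excess over €161,900 is €3,500; credit = €6,550 − €3,500 = €3,050.
Total: €1,359 + €4,200 + €3,050 = €8,609.

€8,609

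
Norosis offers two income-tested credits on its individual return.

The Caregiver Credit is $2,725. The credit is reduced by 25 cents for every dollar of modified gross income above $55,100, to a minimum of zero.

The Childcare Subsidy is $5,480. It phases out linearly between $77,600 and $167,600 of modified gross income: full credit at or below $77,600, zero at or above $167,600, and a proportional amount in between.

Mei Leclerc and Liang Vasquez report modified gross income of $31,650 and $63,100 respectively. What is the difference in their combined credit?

Mei ($31,650): Caregiver Credit: $31,650 is at or below the $55,100 threshold, so the full $2,725 applies. Childcare Subsidy: $31,650 is at or below the $77,600 threshold, so the full $5,480 applies. total $2,725 + $5,480 = $8,205
Liang ($63,100): Caregiver Credit: 25% of the $8,000 excess over $55,100 is $2,000; credit = $2,725 − $2,000 = $725. Childcare Subsidy: $63,100 is at or below the $77,600 threshold, so the full $5,480 applies. total $725 + $5,480 = $6,205
Difference: |$8,205 − $6,205| = $2,000.

$2,000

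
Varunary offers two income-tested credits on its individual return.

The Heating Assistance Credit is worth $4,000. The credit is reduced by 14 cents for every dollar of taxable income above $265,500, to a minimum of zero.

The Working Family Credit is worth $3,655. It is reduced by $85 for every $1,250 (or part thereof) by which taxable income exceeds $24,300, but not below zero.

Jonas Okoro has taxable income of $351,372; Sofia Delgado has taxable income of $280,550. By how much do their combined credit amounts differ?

Jonas ($351,372): Heating Assistance Credit: 14% of the $85,872 excess over $265,500 is $12,022.08 ≥ base, so the credit is $0. Working Family Credit: income exceeds $24,300 by $327,072 → 262 increments × $85 = $22,270 ≥ base, so the credit is $0. total $0 + $0 = $0
Sofia ($280,550): Heating Assistance Credit: 14% of the $15,050 excess over $265,500 is $2,107; credit = $4,000 − $2,107 = $1,893. Working Family Credit: income exceeds $24,300 by $256,250 → 205 increments × $85 = $17,425 ≥ base, so the credit is $0. total $1,893 + $0 = $1,893
Difference: |$0 − $1,893| = $1,893.

$1,893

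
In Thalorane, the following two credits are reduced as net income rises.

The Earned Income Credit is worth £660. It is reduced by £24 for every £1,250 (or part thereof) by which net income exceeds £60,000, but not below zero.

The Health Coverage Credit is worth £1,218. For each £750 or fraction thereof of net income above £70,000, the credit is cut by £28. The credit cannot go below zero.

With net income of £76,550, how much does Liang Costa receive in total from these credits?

£1,290

Earned Income Credit: income exceeds £60,000 by £16,550, which is 14 full-or-partial £1,250 increments; reduction = 14 × £24 = £336, leaving £324.
Health Coverage Credit: income exceeds £70,000 by £6,550, which is 9 full-or-partial £750 increments; reduction = 9 × £28 = £252, leaving £966.
Total: £324 + £966 = £1,290.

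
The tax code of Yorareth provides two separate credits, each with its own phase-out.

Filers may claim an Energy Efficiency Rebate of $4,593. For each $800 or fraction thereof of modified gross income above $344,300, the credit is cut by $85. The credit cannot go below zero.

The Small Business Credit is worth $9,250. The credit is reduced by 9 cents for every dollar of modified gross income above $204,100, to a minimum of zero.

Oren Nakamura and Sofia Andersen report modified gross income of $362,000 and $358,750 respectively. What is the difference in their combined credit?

$340

Oren ($362,000): Energy Efficiency Rebate: income exceeds $344,300 by $17,700, which is 23 full-or-partial $800 increments; reduction = 23 × $85 = $1,955, leaving $2,638. Small Business Credit: 9% of the $157,900 excess over $204,100 is $14,211 ≥ base, so the credit is $0. total $2,638 + $0 = $2,638
Sofia ($358,750): Energy Efficiency Rebate: income exceeds $344,300 by $14,450, which is 19 full-or-partial $800 increments; reduction = 19 × $85 = $1,615, leaving $2,978. Small Business Credit: 9% of the $154,650 excess over $204,100 is $13,918.50 ≥ base, so the credit is $0. total $2,978 + $0 = $2,978
Difference: |$2,638 − $2,978| = $340.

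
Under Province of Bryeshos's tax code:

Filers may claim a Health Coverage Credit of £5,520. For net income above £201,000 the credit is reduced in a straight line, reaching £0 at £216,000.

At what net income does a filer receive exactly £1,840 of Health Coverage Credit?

£211,000

£1,840 is 1,840/5,520 of the full £5,520, so 3,680/5,520 of the £15,000 range has been used: income = £201,000 + £15,000 × 3,680/5,520 = £211,000.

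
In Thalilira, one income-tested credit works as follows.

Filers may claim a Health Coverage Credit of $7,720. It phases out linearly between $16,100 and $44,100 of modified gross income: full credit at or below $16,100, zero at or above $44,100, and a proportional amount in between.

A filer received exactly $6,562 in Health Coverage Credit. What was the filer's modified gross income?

$6,562 is 6,562/7,720 of the full $7,720, so 1,158/7,720 of the $28,000 range has been used: income = $16,100 + $28,000 × 1,158/7,720 = $20,300.

$20,300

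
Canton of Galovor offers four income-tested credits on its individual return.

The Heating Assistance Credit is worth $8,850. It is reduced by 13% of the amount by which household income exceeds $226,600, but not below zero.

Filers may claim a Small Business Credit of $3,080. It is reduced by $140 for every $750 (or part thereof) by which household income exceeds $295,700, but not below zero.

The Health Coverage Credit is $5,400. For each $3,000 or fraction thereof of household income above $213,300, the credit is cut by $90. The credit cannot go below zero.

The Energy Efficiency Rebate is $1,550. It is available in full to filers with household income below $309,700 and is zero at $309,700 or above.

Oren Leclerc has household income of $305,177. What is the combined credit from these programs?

Heating Assistance Credit: 13% of the $78,577 excess over $226,600 is $10,215.01 ≥ base, so the credit is $0.
Small Business Credit: income exceeds $295,700 by $9,477, which is 13 full-or-partial $750 increments; reduction = 13 × $140 = $1,820, leaving $1,260.
Health Coverage Credit: income exceeds $213,300 by $91,877, which is 31 full-or-partial $3,000 increments; reduction = 31 × $90 = $2,790, leaving $2,610.
Energy Efficiency Rebate: $305,177 is below the $309,700 cutoff, so the full $1,550 applies.
Total: $0 + $1,260 + $2,610 + $1,550 = $5,420.

$5,420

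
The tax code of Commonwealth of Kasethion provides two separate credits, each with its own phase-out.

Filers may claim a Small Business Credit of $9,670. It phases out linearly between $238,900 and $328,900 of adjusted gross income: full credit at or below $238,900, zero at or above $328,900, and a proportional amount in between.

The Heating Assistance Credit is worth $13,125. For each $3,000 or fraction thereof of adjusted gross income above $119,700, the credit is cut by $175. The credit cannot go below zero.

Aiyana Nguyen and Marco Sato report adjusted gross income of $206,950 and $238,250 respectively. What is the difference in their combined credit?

$1,750

Aiyana ($206,950): Small Business Credit: $206,950 is at or below the $238,900 threshold, so the full $9,670 applies. Heating Assistance Credit: income exceeds $119,700 by $87,250, which is 30 full-or-partial $3,000 increments; reduction = 30 × $175 = $5,250, leaving $7,875. total $9,670 + $7,875 = $17,545
Marco ($238,250): Small Business Credit: $238,250 is at or below the $238,900 threshold, so the full $9,670 applies. Heating Assistance Credit: income exceeds $119,700 by $118,550, which is 40 full-or-partial $3,000 increments; reduction = 40 × $175 = $7,000, leaving $6,125. total $9,670 + $6,125 = $15,795
Difference: |$17,545 − $15,795| = $1,750.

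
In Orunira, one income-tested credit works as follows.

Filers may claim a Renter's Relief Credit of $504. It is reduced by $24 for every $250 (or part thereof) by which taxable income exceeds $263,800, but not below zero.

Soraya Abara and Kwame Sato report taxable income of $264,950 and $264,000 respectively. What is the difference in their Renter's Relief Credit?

$96

Soraya ($264,950): Renter's Relief Credit: income exceeds $263,800 by $1,150, which is 5 full-or-partial $250 increments; reduction = 5 × $24 = $120, leaving $384.
Kwame ($264,000): Renter's Relief Credit: income exceeds $263,800 by $200, which is 1 full-or-partial $250 increment; reduction = 1 × $24 = $24, leaving $480.
Difference: |$384 − $480| = $96.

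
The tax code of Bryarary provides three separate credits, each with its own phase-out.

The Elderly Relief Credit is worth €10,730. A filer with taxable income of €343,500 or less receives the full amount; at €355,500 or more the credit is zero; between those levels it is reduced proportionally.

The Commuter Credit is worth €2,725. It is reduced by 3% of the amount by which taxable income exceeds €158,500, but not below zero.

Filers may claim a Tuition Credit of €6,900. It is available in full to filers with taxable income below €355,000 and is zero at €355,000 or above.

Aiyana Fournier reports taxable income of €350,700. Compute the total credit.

Elderly Relief Credit: €350,700 is €7,200 into a €12,000 phase-out range, leaving 4,800/12,000 of the credit: €10,730 × 4,800/12,000 = €4,292.
Commuter Credit: 3% of the €192,200 excess over €158,500 is €5,766 ≥ base, so the credit is €0.
Tuition Credit: €350,700 is below the €355,000 cutoff, so the full €6,900 applies.
Total: €4,292 + €0 + €6,900 = €11,192.

€11,192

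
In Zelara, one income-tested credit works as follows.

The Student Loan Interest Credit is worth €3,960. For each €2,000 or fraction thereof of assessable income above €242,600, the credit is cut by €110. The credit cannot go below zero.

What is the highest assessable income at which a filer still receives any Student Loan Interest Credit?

After 35 increments the reduction is 35 × €110 = €3,850, leaving €110; one more increment wipes it out. Increment 35 ends at excess 35 × €2,000 = €70,000, so the highest qualifying income is €242,600 + €70,000 = €312,600.

€312,600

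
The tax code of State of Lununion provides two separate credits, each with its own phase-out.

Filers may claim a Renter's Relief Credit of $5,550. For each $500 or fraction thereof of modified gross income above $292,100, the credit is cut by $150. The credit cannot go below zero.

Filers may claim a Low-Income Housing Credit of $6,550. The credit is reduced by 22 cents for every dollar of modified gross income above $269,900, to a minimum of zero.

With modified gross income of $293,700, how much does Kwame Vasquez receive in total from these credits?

$6,264

Renter's Relief Credit: income exceeds $292,100 by $1,600, which is 4 full-or-partial $500 increments; reduction = 4 × $150 = $600, leaving $4,950.
Low-Income Housing Credit: 22% of the $23,800 excess over $269,900 is $5,236; credit = $6,550 − $5,236 = $1,314.
Total: $4,950 + $1,314 = $6,264.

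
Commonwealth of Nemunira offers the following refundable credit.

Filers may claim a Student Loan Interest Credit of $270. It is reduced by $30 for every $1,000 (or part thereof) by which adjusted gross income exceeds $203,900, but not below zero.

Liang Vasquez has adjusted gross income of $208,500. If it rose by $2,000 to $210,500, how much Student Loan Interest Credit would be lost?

At $208,500 — income exceeds $203,900 by $4,600, which is 5 full-or-partial $1,000 increments; reduction = 5 × $30 = $150, leaving $120.
At $210,500 — income exceeds $203,900 by $6,600, which is 7 full-or-partial $1,000 increments; reduction = 7 × $30 = $210, leaving $60.
Lost: $120 − $60 = $60.

$60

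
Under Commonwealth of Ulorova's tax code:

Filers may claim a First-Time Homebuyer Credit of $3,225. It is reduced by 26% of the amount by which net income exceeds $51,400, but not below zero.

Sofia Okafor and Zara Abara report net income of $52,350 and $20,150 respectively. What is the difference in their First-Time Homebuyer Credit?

$247

Sofia ($52,350): First-Time Homebuyer Credit: 26% of the $950 excess over $51,400 is $247; credit = $3,225 − $247 = $2,978.
Zara ($20,150): First-Time Homebuyer Credit: $20,150 is at or below the $51,400 threshold, so the full $3,225 applies.
Difference: |$2,978 − $3,225| = $247.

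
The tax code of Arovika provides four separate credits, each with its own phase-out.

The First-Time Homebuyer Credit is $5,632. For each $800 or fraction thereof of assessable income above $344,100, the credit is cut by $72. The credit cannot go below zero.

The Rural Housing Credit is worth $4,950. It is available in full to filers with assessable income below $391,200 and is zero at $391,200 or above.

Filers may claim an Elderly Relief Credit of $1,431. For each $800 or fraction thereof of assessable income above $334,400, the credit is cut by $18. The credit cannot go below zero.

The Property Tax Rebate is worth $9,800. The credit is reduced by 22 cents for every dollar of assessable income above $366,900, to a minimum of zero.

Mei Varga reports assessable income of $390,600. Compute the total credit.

First-Time Homebuyer Credit: income exceeds $344,100 by $46,500, which is 59 full-or-partial $800 increments; reduction = 59 × $72 = $4,248, leaving $1,384.
Rural Housing Credit: $390,600 is below the $391,200 cutoff, so the full $4,950 applies.
Elderly Relief Credit: income exceeds $334,400 by $56,200, which is 71 full-or-partial $800 increments; reduction = 71 × $18 = $1,278, leaving $153.
Property Tax Rebate: 22% of the $23,700 excess over $366,900 is $5,214; credit = $9,800 − $5,214 = $4,586.
Total: $1,384 + $4,950 + $153 + $4,586 = $11,073.

$11,073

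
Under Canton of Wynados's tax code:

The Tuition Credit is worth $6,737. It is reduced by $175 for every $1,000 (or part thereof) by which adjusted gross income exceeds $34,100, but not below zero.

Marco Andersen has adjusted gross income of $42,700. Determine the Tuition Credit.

$5,162

Tuition Credit: income exceeds $34,100 by $8,600, which is 9 full-or-partial $1,000 increments; reduction = 9 × $175 = $1,575, leaving $5,162.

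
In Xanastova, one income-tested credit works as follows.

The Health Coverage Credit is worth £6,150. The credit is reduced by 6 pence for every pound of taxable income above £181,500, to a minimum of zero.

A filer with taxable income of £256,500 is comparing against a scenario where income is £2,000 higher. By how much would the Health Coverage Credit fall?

£120

At £256,500 — 6% of the £75,000 excess over £181,500 is £4,500; credit = £6,150 − £4,500 = £1,650.
At £258,500 — 6% of the £77,000 excess over £181,500 is £4,620; credit = £6,150 − £4,620 = £1,530.
Lost: £1,650 − £1,530 = £120.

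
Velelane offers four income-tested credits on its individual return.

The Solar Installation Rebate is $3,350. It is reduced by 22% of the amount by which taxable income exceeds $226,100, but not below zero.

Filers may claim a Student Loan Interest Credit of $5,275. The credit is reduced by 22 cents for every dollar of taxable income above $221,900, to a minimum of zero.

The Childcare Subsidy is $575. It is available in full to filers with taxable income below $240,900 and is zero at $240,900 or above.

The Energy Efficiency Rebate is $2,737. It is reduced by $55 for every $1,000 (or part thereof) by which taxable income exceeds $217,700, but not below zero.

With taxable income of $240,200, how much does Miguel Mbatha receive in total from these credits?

Solar Installation Rebate: 22% of the $14,100 excess over $226,100 is $3,102; credit = $3,350 − $3,102 = $248.
Student Loan Interest Credit: 22% of the $18,300 excess over $221,900 is $4,026; credit = $5,275 − $4,026 = $1,249.
Childcare Subsidy: $240,200 is below the $240,900 cutoff, so the full $575 applies.
Energy Efficiency Rebate: income exceeds $217,700 by $22,500, which is 23 full-or-partial $1,000 increments; reduction = 23 × $55 = $1,265, leaving $1,472.
Total: $248 + $1,249 + $575 + $1,472 = $3,544.

$3,544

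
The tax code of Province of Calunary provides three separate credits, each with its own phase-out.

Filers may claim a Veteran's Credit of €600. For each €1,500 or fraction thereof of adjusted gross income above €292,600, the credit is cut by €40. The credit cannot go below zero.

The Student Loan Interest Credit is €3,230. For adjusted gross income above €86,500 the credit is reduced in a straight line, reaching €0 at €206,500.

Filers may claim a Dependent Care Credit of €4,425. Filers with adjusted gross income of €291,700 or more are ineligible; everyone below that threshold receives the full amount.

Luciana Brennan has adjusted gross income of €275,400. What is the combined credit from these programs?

€5,025

Veteran's Credit: €275,400 is at or below the €292,600 threshold, so the full €600 applies.
Student Loan Interest Credit: €275,400 is at or above €206,500, so the credit is €0.
Dependent Care Credit: €275,400 is below the €291,700 cutoff, so the full €4,425 applies.
Total: €600 + €0 + €4,425 = €5,025.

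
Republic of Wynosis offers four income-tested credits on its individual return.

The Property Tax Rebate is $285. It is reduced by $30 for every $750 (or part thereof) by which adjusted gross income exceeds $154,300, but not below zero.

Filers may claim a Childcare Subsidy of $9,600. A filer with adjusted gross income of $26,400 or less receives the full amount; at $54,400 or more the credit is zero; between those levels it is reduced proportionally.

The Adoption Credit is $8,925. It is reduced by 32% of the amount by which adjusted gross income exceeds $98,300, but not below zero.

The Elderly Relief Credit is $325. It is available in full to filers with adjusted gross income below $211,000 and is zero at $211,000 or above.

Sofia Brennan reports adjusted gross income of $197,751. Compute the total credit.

Property Tax Rebate: income exceeds $154,300 by $43,451 → 58 increments × $30 = $1,740 ≥ base, so the credit is $0.
Childcare Subsidy: $197,751 is at or above $54,400, so the credit is $0.
Adoption Credit: 32% of the $99,451 excess over $98,300 is $31,824.32 ≥ base, so the credit is $0.
Elderly Relief Credit: $197,751 is below the $211,000 cutoff, so the full $325 applies.
Total: $0 + $0 + $0 + $325 = $325.

$325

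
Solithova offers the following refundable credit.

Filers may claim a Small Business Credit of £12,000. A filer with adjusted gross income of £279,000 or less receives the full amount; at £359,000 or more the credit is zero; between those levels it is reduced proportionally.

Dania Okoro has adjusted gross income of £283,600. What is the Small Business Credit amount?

Small Business Credit: £283,600 is £4,600 into a £80,000 phase-out range, leaving 75,400/80,000 of the credit: £12,000 × 75,400/80,000 = £11,310.

£11,310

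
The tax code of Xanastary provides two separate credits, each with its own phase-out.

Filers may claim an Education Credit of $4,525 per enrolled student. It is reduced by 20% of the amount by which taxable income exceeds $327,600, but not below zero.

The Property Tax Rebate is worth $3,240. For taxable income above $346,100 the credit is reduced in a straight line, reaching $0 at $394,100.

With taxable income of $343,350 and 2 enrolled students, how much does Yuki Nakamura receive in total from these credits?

Education Credit: base = 2 × $4,525 = $9,050. 20% of the $15,750 excess over $327,600 is $3,150; credit = $9,050 − $3,150 = $5,900.
Property Tax Rebate: $343,350 is at or below the $346,100 threshold, so the full $3,240 applies.
Total: $5,900 + $3,240 = $9,140.

$9,140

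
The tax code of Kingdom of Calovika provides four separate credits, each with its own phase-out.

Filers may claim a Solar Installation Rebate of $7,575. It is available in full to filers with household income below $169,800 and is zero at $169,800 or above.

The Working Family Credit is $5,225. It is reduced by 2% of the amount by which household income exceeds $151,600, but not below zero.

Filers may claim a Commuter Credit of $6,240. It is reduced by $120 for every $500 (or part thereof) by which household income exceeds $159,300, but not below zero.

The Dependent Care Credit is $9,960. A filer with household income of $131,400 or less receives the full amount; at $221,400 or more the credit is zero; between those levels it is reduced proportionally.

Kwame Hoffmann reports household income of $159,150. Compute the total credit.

Solar Installation Rebate: $159,150 is below the $169,800 cutoff, so the full $7,575 applies.
Working Family Credit: 2% of the $7,550 excess over $151,600 is $151; credit = $5,225 − $151 = $5,074.
Commuter Credit: $159,150 is at or below the $159,300 threshold, so the full $6,240 applies.
Dependent Care Credit: $159,150 is $27,750 into a $90,000 phase-out range, leaving 62,250/90,000 of the credit: $9,960 × 62,250/90,000 = $6,889.
Total: $7,575 + $5,074 + $6,240 + $6,889 = $25,778.

$25,778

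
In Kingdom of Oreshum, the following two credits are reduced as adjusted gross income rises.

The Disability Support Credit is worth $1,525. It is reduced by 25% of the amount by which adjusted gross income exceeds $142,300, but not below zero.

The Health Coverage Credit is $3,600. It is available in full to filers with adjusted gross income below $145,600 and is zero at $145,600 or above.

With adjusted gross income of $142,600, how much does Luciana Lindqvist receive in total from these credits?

$5,050

Disability Support Credit: 25% of the $300 excess over $142,300 is $75; credit = $1,525 − $75 = $1,450.
Health Coverage Credit: $142,600 is below the $145,600 cutoff, so the full $3,600 applies.
Total: $1,450 + $3,600 = $5,050.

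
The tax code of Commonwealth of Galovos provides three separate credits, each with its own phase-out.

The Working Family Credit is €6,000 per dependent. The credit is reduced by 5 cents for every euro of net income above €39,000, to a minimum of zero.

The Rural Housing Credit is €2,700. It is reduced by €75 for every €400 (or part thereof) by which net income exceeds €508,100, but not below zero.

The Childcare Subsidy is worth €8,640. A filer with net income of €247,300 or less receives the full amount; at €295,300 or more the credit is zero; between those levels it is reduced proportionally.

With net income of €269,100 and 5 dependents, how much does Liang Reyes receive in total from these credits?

€25,911

Working Family Credit: base = 5 × €6,000 = €30,000. 5% of the €230,100 excess over €39,000 is €11,505; credit = €30,000 − €11,505 = €18,495.
Rural Housing Credit: €269,100 is at or below the €508,100 threshold, so the full €2,700 applies.
Childcare Subsidy: €269,100 is €21,800 into a €48,000 phase-out range, leaving 26,200/48,000 of the credit: €8,640 × 26,200/48,000 = €4,716.
Total: €18,495 + €2,700 + €4,716 = €25,911.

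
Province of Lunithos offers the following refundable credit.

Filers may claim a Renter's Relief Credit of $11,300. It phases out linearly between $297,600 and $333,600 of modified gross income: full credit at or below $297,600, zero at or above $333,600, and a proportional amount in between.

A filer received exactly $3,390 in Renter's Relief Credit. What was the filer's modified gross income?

$322,800

$3,390 is 3,390/11,300 of the full $11,300, so 7,910/11,300 of the $36,000 range has been used: income = $297,600 + $36,000 × 7,910/11,300 = $322,800.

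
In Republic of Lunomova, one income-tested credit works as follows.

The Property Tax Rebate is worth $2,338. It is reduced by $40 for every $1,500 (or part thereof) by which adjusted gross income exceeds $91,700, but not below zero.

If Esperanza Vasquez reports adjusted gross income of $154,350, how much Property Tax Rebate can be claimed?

$658

Property Tax Rebate: income exceeds $91,700 by $62,650, which is 42 full-or-partial $1,500 increments; reduction = 42 × $40 = $1,680, leaving $658.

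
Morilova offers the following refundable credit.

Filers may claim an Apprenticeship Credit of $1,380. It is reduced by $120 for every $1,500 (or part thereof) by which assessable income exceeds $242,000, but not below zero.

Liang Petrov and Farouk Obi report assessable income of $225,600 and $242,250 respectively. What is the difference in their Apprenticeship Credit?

$120

Liang ($225,600): Apprenticeship Credit: $225,600 is at or below the $242,000 threshold, so the full $1,380 applies.
Farouk ($242,250): Apprenticeship Credit: income exceeds $242,000 by $250, which is 1 full-or-partial $1,500 increment; reduction = 1 × $120 = $120, leaving $1,260.
Difference: |$1,380 − $1,260| = $120.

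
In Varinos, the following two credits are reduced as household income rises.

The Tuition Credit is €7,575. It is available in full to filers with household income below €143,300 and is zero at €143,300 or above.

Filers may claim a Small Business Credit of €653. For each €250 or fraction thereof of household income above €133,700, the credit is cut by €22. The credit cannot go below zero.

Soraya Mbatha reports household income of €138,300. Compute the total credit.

€7,810

Tuition Credit: €138,300 is below the €143,300 cutoff, so the full €7,575 applies.
Small Business Credit: income exceeds €133,700 by €4,600, which is 19 full-or-partial €250 increments; reduction = 19 × €22 = €418, leaving €235.
Total: €7,575 + €235 = €7,810.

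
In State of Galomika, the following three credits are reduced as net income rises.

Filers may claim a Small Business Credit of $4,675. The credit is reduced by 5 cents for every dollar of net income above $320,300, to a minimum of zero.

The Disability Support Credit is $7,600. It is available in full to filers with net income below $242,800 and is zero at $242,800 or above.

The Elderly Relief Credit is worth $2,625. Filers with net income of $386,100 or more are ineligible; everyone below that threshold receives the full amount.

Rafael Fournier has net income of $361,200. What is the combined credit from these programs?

Small Business Credit: 5% of the $40,900 excess over $320,300 is $2,045; credit = $4,675 − $2,045 = $2,630.
Disability Support Credit: $361,200 meets or exceeds the $242,800 cutoff, so the credit is $0.
Elderly Relief Credit: $361,200 is below the $386,100 cutoff, so the full $2,625 applies.
Total: $2,630 + $0 + $2,625 = $5,255.

$5,255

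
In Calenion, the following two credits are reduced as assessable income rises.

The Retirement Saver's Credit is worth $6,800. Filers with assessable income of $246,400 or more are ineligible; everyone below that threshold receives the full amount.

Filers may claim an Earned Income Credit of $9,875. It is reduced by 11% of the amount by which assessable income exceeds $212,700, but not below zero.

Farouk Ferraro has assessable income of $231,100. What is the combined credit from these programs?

Retirement Saver's Credit: $231,100 is below the $246,400 cutoff, so the full $6,800 applies.
Earned Income Credit: 11% of the $18,400 excess over $212,700 is $2,024; credit = $9,875 − $2,024 = $7,851.
Total: $6,800 + $7,851 = $14,651.

$14,651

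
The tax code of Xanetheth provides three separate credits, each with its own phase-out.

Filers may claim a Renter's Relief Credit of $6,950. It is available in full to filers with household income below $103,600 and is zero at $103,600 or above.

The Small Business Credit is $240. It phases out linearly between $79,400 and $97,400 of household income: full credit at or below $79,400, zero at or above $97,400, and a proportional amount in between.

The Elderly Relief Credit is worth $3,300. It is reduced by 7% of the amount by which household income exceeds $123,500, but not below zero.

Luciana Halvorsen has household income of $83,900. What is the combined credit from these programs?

Renter's Relief Credit: $83,900 is below the $103,600 cutoff, so the full $6,950 applies.
Small Business Credit: $83,900 is $4,500 into a $18,000 phase-out range, leaving 13,500/18,000 of the credit: $240 × 13,500/18,000 = $180.
Elderly Relief Credit: $83,900 is at or below the $123,500 threshold, so the full $3,300 applies.
Total: $6,950 + $180 + $3,300 = $10,430.

$10,430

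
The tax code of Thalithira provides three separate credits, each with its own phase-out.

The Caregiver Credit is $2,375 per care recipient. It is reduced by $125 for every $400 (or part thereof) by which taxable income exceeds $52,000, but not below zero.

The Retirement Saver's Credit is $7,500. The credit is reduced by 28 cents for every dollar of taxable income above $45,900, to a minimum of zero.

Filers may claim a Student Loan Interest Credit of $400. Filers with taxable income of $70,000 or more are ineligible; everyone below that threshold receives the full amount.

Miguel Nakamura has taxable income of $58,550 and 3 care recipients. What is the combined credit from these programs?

Caregiver Credit: base = 3 × $2,375 = $7,125. income exceeds $52,000 by $6,550, which is 17 full-or-partial $400 increments; reduction = 17 × $125 = $2,125, leaving $5,000.
Retirement Saver's Credit: 28% of the $12,650 excess over $45,900 is $3,542; credit = $7,500 − $3,542 = $3,958.
Student Loan Interest Credit: $58,550 is below the $70,000 cutoff, so the full $400 applies.
Total: $5,000 + $3,958 + $400 = $9,358.

$9,358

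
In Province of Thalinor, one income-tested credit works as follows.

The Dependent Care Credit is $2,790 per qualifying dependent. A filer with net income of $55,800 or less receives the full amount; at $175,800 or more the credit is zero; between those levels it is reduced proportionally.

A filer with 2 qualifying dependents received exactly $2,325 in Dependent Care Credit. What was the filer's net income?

Full credit = 2 × $2,790 = $5,580.
$2,325 is 2,325/5,580 of the full $5,580, so 3,255/5,580 of the $120,000 range has been used: income = $55,800 + $120,000 × 3,255/5,580 = $125,800.

$125,800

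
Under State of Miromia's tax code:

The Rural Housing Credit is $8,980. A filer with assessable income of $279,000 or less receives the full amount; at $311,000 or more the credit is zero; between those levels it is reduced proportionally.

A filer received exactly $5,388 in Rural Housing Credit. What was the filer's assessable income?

$291,800

$5,388 is 5,388/8,980 of the full $8,980, so 3,592/8,980 of the $32,000 range has been used: income = $279,000 + $32,000 × 3,592/8,980 = $291,800.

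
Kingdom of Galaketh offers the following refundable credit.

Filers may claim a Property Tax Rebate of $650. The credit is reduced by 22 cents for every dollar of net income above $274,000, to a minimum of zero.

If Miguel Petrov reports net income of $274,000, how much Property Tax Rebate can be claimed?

Property Tax Rebate: $274,000 is at or below the $274,000 threshold, so the full $650 applies.

$650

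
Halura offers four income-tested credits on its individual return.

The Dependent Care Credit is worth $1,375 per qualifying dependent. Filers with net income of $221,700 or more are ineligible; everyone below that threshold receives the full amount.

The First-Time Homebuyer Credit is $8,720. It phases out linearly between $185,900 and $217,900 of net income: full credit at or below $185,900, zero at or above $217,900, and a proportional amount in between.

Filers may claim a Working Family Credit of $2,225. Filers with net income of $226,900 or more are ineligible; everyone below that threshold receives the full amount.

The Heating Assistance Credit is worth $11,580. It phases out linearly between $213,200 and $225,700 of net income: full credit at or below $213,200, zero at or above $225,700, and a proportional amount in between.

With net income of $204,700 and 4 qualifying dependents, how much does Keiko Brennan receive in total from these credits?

Dependent Care Credit: base = 4 × $1,375 = $5,500. $204,700 is below the $221,700 cutoff, so the full $5,500 applies.
First-Time Homebuyer Credit: $204,700 is $18,800 into a $32,000 phase-out range, leaving 13,200/32,000 of the credit: $8,720 × 13,200/32,000 = $3,597.
Working Family Credit: $204,700 is below the $226,900 cutoff, so the full $2,225 applies.
Heating Assistance Credit: $204,700 is at or below the $213,200 threshold, so the full $11,580 applies.
Total: $5,500 + $3,597 + $2,225 + $11,580 = $22,902.

$22,902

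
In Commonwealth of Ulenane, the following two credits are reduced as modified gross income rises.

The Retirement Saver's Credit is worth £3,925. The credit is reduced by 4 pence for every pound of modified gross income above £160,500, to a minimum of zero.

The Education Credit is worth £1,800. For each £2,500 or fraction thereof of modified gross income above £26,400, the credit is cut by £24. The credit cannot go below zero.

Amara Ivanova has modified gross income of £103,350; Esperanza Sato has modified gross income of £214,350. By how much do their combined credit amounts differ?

Amara (£103,350): Retirement Saver's Credit: £103,350 is at or below the £160,500 threshold, so the full £3,925 applies. Education Credit: income exceeds £26,400 by £76,950, which is 31 full-or-partial £2,500 increments; reduction = 31 × £24 = £744, leaving £1,056. total £3,925 + £1,056 = £4,981
Esperanza (£214,350): Retirement Saver's Credit: 4% of the £53,850 excess over £160,500 is £2,154; credit = £3,925 − £2,154 = £1,771. Education Credit: income exceeds £26,400 by £187,950 → 76 increments × £24 = £1,824 ≥ base, so the credit is £0. total £1,771 + £0 = £1,771
Difference: |£4,981 − £1,771| = £3,210.

£3,210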